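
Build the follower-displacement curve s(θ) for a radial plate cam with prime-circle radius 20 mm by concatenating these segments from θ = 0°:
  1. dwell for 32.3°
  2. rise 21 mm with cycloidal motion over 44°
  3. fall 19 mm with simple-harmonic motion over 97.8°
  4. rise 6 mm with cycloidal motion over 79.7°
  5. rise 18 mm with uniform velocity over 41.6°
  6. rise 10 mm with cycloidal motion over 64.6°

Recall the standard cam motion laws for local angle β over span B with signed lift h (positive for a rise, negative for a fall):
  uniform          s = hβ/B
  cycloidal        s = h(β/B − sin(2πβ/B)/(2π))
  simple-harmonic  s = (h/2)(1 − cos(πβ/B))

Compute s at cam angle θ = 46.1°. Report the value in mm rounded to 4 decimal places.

seg 1 [0°–32.3°] dwell: s stays 0.0000
seg 2 [32.3°–76.3°] cycloidal, h=21: θ=46.1° here. β=13.8, B=44. 21·(0.3136 − sin(2π·0.3136)/(2π)) = 3.5077 → s = 3.5077

3.5077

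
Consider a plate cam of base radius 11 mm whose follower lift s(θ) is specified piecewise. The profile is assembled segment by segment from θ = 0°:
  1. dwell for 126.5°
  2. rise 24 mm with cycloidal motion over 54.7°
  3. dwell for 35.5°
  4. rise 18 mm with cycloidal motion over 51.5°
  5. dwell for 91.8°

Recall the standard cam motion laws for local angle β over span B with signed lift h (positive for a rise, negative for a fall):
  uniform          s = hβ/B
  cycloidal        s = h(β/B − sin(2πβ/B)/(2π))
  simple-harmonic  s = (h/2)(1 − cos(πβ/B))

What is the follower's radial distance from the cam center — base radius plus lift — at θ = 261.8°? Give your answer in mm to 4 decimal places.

seg 1 [0°–126.5°] dwell: s stays 0.0000
seg 2 [126.5°–181.2°] cycloidal, h=24: full span → s += 24 → s = 24.0000
seg 3 [181.2°–216.7°] dwell: s stays 24.0000
seg 4 [216.7°–268.2°] cycloidal, h=18: θ=261.8° here. β=45.1, B=51.5. 18·(0.8757 − sin(2π·0.8757)/(2π)) = 17.7795 → s = 41.7795
radial distance = base radius + s = 11 + 41.7795 = 52.7795

52.7795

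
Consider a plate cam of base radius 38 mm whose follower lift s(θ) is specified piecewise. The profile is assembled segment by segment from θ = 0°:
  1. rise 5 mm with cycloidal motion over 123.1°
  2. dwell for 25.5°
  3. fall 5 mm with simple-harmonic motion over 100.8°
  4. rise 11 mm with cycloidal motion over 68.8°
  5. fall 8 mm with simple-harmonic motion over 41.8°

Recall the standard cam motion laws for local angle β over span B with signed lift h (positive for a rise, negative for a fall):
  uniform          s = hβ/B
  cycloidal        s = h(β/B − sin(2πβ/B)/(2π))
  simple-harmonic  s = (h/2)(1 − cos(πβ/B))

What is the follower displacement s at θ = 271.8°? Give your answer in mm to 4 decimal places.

seg 1 [0°–123.1°] cycloidal, h=5: full span → s += 5 → s = 5.0000
seg 2 [123.1°–148.6°] dwell: s stays 5.0000
seg 3 [148.6°–249.4°] simple-harmonic, h=-5: full span → s += -5 → s = 0.0000
seg 4 [249.4°–318.2°] cycloidal, h=11: θ=271.8° here. β=22.4, B=68.8. 11·(0.3256 − sin(2π·0.3256)/(2π)) = 2.0244 → s = 2.0244

2.0244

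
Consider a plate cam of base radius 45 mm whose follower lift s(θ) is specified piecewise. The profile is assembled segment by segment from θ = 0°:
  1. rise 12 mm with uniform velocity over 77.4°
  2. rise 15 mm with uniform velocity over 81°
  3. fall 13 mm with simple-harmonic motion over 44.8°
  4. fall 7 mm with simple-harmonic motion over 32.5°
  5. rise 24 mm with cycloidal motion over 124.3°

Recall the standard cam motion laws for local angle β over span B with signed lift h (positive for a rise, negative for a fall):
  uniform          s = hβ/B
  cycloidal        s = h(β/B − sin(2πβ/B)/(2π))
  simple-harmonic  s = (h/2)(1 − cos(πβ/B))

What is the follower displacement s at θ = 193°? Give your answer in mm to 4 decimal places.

seg 1 [0°–77.4°] uniform, h=12: full span → s += 12 → s = 12.0000
seg 2 [77.4°–158.4°] uniform, h=15: full span → s += 15 → s = 27.0000
seg 3 [158.4°–203.2°] simple-harmonic, h=-13: θ=193° here. β=34.6, B=44.8. -13/2·(1 − cos(π·0.7723)) = -11.4069 → s = 15.5931

15.5931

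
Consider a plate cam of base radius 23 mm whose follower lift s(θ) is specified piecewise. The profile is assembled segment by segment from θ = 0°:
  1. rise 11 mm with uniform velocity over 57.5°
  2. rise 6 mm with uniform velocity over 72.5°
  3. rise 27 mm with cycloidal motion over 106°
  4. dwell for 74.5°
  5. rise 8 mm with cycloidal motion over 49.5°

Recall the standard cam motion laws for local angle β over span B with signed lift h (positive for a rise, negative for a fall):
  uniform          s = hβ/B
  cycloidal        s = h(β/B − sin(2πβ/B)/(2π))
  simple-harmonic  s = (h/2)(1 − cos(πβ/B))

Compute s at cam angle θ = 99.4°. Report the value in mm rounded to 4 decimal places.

seg 1 [0°–57.5°] uniform, h=11: full span → s += 11 → s = 11.0000
seg 2 [57.5°–130°] uniform, h=6: θ=99.4° here. β=41.9, B=72.5. 6·41.9/72.5 = 3.4676 → s = 14.4676

14.4676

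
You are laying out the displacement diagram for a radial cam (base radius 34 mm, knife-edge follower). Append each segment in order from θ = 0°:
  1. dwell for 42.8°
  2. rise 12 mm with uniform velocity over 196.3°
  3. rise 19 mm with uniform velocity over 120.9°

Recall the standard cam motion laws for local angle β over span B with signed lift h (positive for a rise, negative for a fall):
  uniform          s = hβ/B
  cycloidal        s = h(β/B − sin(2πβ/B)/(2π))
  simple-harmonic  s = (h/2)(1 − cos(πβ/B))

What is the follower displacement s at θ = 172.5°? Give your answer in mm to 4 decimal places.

seg 1 [0°–42.8°] dwell: s stays 0.0000
seg 2 [42.8°–239.1°] uniform, h=12: θ=172.5° here. β=129.7, B=196.3. 12·129.7/196.3 = 7.9287 → s = 7.9287

7.9287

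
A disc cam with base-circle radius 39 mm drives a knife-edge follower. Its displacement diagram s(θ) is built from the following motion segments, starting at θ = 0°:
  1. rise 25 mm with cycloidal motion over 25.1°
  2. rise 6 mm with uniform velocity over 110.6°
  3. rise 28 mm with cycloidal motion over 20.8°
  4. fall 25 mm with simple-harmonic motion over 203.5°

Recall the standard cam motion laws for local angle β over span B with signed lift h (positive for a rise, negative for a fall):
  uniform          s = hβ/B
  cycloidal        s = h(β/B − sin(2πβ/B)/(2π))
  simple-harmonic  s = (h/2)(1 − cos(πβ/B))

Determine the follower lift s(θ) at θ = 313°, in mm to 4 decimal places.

seg 1 [0°–25.1°] cycloidal, h=25: full span → s += 25 → s = 25.0000
seg 2 [25.1°–135.7°] uniform, h=6: full span → s += 6 → s = 31.0000
seg 3 [135.7°–156.5°] cycloidal, h=28: full span → s += 28 → s = 59.0000
seg 4 [156.5°–360°] simple-harmonic, h=-25: θ=313° here. β=156.5, B=203.5. -25/2·(1 − cos(π·0.7690)) = -21.8515 → s = 37.1485

37.1485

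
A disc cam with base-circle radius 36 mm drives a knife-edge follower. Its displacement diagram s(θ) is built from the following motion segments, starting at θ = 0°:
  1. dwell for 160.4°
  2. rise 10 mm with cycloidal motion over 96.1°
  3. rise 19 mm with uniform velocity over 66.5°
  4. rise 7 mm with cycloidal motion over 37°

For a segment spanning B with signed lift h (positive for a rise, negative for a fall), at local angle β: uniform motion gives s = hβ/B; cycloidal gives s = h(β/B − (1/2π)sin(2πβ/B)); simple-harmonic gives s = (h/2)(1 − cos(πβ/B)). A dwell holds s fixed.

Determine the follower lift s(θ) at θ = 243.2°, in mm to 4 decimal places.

seg 1 [0°–160.4°] dwell: s stays 0.0000
seg 2 [160.4°–256.5°] cycloidal, h=10: θ=243.2° here. β=82.8, B=96.1. 10·(0.8616 − sin(2π·0.8616)/(2π)) = 9.8321 → s = 9.8321

9.8321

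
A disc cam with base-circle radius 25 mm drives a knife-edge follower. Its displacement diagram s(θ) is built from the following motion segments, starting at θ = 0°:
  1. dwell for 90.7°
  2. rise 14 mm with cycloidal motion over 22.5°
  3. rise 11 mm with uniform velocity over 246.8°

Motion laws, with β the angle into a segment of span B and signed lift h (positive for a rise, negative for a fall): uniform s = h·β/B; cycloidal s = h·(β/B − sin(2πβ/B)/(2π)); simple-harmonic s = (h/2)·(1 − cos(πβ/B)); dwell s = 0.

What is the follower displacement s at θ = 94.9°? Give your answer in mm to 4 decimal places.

seg 1 [0°–90.7°] dwell: s stays 0.0000
seg 2 [90.7°–113.2°] cycloidal, h=14: θ=94.9° here. β=4.2, B=22.5. 14·(0.1867 − sin(2π·0.1867)/(2π)) = 0.5593 → s = 0.5593

0.5593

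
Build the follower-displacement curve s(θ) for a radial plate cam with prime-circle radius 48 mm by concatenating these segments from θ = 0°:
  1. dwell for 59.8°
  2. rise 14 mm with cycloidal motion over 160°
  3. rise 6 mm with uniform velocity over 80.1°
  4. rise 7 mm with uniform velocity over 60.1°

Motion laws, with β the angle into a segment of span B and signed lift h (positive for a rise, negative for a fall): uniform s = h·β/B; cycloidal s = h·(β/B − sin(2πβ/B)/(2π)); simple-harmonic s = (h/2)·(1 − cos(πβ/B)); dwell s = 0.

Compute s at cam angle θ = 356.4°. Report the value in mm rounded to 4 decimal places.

seg 1 [0°–59.8°] dwell: s stays 0.0000
seg 2 [59.8°–219.8°] cycloidal, h=14: full span → s += 14 → s = 14.0000
seg 3 [219.8°–299.9°] uniform, h=6: full span → s += 6 → s = 20.0000
seg 4 [299.9°–360°] uniform, h=7: θ=356.4° here. β=56.5, B=60.1. 7·56.5/60.1 = 6.5807 → s = 26.5807

26.5807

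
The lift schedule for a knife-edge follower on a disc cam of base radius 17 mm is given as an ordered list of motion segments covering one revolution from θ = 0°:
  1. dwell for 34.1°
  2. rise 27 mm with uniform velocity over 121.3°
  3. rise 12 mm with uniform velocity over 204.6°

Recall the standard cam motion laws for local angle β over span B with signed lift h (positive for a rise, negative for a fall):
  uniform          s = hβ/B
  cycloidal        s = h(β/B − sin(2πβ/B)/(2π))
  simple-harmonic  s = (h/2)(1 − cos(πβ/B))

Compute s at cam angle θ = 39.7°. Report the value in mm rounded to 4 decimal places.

seg 1 [0°–34.1°] dwell: s stays 0.0000
seg 2 [34.1°–155.4°] uniform, h=27: θ=39.7° here. β=5.6, B=121.3. 27·5.6/121.3 = 1.2465 → s = 1.2465

1.2465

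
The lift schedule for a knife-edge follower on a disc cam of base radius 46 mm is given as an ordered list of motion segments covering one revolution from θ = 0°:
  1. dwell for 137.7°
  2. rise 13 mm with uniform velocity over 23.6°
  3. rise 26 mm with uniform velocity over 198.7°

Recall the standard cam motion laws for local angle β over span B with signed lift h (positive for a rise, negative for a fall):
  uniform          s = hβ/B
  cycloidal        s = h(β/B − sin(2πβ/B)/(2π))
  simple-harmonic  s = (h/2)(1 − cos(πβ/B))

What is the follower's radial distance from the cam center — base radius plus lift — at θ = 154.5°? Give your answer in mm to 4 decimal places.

seg 1 [0°–137.7°] dwell: s stays 0.0000
seg 2 [137.7°–161.3°] uniform, h=13: θ=154.5° here. β=16.8, B=23.6. 13·16.8/23.6 = 9.2542 → s = 9.2542
radial distance = base radius + s = 46 + 9.2542 = 55.2542

55.2542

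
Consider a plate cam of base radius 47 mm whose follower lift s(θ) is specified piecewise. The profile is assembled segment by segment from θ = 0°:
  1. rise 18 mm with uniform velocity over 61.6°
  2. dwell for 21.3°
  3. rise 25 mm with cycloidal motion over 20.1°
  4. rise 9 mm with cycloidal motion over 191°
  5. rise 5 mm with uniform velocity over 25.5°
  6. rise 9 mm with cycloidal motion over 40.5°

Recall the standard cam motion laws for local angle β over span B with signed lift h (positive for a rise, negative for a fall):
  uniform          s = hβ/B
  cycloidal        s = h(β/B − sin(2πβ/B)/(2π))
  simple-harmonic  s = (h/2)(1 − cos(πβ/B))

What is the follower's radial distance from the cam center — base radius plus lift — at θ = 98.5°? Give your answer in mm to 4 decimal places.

seg 1 [0°–61.6°] uniform, h=18: full span → s += 18 → s = 18.0000
seg 2 [61.6°–82.9°] dwell: s stays 18.0000
seg 3 [82.9°–103°] cycloidal, h=25: θ=98.5° here. β=15.6, B=20.1. 25·(0.7761 − sin(2π·0.7761)/(2π)) = 23.3284 → s = 41.3284
radial distance = base radius + s = 47 + 41.3284 = 88.3284

88.3284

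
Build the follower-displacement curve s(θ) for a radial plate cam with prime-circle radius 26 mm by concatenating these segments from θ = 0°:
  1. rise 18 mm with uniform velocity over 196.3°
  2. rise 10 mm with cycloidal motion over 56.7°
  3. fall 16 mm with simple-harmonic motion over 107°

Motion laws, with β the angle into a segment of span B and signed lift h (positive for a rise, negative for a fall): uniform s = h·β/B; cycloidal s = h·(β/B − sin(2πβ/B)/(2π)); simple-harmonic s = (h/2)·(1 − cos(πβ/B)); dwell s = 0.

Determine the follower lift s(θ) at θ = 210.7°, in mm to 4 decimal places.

seg 1 [0°–196.3°] uniform, h=18: full span → s += 18 → s = 18.0000
seg 2 [196.3°–253°] cycloidal, h=10: θ=210.7° here. β=14.4, B=56.7. 10·(0.2540 − sin(2π·0.2540)/(2π)) = 0.9486 → s = 18.9486

18.9486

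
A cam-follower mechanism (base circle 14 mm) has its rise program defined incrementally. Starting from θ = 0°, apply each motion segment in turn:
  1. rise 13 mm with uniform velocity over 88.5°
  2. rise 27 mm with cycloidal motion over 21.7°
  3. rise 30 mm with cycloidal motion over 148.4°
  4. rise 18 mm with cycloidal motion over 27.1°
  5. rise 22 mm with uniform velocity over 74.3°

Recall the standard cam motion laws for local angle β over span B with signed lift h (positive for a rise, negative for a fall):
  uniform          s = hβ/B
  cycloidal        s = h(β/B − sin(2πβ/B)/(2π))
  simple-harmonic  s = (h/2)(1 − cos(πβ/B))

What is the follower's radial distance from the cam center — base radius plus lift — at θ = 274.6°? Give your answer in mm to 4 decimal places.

seg 1 [0°–88.5°] uniform, h=13: full span → s += 13 → s = 13.0000
seg 2 [88.5°–110.2°] cycloidal, h=27: full span → s += 27 → s = 40.0000
seg 3 [110.2°–258.6°] cycloidal, h=30: full span → s += 30 → s = 70.0000
seg 4 [258.6°–285.7°] cycloidal, h=18: θ=274.6° here. β=16, B=27.1. 18·(0.5904 − sin(2π·0.5904)/(2π)) = 12.1685 → s = 82.1685
radial distance = base radius + s = 14 + 82.1685 = 96.1685

96.1685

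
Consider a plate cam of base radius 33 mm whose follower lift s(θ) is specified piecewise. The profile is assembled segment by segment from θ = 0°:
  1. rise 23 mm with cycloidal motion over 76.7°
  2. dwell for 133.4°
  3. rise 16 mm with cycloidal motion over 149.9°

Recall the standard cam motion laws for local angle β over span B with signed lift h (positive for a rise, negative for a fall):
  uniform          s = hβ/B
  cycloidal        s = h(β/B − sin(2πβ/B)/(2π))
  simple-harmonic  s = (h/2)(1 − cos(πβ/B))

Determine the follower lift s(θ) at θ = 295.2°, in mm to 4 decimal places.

seg 1 [0°–76.7°] cycloidal, h=23: full span → s += 23 → s = 23.0000
seg 2 [76.7°–210.1°] dwell: s stays 23.0000
seg 3 [210.1°–360°] cycloidal, h=16: θ=295.2° here. β=85.1, B=149.9. 16·(0.5677 − sin(2π·0.5677)/(2π)) = 10.1344 → s = 33.1344

33.1344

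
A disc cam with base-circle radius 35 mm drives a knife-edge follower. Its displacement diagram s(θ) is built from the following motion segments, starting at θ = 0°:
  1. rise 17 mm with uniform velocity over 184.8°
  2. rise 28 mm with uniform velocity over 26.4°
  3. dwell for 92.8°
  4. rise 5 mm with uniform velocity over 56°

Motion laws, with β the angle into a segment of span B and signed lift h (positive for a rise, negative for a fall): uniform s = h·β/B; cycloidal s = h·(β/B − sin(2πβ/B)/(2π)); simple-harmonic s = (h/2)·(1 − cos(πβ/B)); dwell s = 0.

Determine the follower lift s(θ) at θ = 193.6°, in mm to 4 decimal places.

seg 1 [0°–184.8°] uniform, h=17: full span → s += 17 → s = 17.0000
seg 2 [184.8°–211.2°] uniform, h=28: θ=193.6° here. β=8.8, B=26.4. 28·8.8/26.4 = 9.3333 → s = 26.3333

26.3333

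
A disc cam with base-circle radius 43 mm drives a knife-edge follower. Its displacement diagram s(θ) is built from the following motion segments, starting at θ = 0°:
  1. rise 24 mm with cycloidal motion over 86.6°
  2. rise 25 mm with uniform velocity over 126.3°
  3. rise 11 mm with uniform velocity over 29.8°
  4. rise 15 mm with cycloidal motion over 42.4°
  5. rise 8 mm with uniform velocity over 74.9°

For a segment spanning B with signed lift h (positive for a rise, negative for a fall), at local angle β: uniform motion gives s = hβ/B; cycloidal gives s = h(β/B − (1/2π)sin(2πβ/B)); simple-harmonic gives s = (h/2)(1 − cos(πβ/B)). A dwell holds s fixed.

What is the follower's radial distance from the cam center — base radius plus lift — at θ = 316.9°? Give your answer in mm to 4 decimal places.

seg 1 [0°–86.6°] cycloidal, h=24: full span → s += 24 → s = 24.0000
seg 2 [86.6°–212.9°] uniform, h=25: full span → s += 25 → s = 49.0000
seg 3 [212.9°–242.7°] uniform, h=11: full span → s += 11 → s = 60.0000
seg 4 [242.7°–285.1°] cycloidal, h=15: full span → s += 15 → s = 75.0000
seg 5 [285.1°–360°] uniform, h=8: θ=316.9° here. β=31.8, B=74.9. 8·31.8/74.9 = 3.3965 → s = 78.3965
radial distance = base radius + s = 43 + 78.3965 = 121.3965

121.3965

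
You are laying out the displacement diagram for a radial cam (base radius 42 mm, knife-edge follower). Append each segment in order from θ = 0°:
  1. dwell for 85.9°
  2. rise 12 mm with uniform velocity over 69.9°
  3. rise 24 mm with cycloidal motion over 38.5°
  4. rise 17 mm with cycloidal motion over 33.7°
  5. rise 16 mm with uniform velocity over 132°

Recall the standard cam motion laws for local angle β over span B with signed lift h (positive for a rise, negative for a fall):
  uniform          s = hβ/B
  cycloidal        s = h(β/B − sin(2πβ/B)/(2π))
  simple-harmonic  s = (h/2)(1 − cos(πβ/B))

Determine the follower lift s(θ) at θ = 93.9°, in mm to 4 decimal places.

seg 1 [0°–85.9°] dwell: s stays 0.0000
seg 2 [85.9°–155.8°] uniform, h=12: θ=93.9° here. β=8, B=69.9. 12·8/69.9 = 1.3734 → s = 1.3734

1.3734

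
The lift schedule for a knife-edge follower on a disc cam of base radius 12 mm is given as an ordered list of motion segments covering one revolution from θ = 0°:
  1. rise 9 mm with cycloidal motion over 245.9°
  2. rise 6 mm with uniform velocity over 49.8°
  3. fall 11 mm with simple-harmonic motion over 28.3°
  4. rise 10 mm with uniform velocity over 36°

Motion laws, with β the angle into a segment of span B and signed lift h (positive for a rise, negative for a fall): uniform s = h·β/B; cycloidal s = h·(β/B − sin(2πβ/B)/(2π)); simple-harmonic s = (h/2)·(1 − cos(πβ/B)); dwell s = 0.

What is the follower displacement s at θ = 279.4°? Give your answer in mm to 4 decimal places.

seg 1 [0°–245.9°] cycloidal, h=9: full span → s += 9 → s = 9.0000
seg 2 [245.9°–295.7°] uniform, h=6: θ=279.4° here. β=33.5, B=49.8. 6·33.5/49.8 = 4.0361 → s = 13.0361

13.0361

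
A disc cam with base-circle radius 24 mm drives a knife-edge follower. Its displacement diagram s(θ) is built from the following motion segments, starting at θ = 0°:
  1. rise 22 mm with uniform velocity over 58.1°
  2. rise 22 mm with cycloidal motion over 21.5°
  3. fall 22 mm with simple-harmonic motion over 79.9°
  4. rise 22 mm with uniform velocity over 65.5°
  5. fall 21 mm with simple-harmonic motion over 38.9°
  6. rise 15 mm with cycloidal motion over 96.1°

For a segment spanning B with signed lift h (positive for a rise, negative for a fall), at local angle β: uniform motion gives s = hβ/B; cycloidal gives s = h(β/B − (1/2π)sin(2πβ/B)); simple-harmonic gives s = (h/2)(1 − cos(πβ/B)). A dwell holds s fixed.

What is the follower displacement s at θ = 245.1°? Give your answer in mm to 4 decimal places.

seg 1 [0°–58.1°] uniform, h=22: full span → s += 22 → s = 22.0000
seg 2 [58.1°–79.6°] cycloidal, h=22: full span → s += 22 → s = 44.0000
seg 3 [79.6°–159.5°] simple-harmonic, h=-22: full span → s += -22 → s = 22.0000
seg 4 [159.5°–225°] uniform, h=22: full span → s += 22 → s = 44.0000
seg 5 [225°–263.9°] simple-harmonic, h=-21: θ=245.1° here. β=20.1, B=38.9. -21/2·(1 − cos(π·0.5167)) = -11.0509 → s = 32.9491

32.9491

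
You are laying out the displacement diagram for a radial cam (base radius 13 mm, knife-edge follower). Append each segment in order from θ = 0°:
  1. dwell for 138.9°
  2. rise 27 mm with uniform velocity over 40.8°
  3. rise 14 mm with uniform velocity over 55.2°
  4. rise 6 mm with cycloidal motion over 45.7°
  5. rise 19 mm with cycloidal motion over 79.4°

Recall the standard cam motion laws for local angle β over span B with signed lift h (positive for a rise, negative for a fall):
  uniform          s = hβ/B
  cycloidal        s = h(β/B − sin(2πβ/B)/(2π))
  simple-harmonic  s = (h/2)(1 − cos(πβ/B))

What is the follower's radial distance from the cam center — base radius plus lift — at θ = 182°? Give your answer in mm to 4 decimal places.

seg 1 [0°–138.9°] dwell: s stays 0.0000
seg 2 [138.9°–179.7°] uniform, h=27: full span → s += 27 → s = 27.0000
seg 3 [179.7°–234.9°] uniform, h=14: θ=182° here. β=2.3, B=55.2. 14·2.3/55.2 = 0.5833 → s = 27.5833
radial distance = base radius + s = 13 + 27.5833 = 40.5833

40.5833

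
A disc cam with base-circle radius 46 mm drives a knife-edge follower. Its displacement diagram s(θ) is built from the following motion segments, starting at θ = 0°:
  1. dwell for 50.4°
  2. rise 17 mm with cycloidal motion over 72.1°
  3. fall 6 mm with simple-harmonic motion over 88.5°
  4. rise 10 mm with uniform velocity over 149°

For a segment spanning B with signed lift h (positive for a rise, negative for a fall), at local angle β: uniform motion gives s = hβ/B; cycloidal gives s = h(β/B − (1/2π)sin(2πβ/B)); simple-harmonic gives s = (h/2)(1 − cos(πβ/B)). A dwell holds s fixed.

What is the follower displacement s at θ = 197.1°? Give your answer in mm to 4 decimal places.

seg 1 [0°–50.4°] dwell: s stays 0.0000
seg 2 [50.4°–122.5°] cycloidal, h=17: full span → s += 17 → s = 17.0000
seg 3 [122.5°–211°] simple-harmonic, h=-6: θ=197.1° here. β=74.6, B=88.5. -6/2·(1 − cos(π·0.8429)) = -5.6421 → s = 11.3579

11.3579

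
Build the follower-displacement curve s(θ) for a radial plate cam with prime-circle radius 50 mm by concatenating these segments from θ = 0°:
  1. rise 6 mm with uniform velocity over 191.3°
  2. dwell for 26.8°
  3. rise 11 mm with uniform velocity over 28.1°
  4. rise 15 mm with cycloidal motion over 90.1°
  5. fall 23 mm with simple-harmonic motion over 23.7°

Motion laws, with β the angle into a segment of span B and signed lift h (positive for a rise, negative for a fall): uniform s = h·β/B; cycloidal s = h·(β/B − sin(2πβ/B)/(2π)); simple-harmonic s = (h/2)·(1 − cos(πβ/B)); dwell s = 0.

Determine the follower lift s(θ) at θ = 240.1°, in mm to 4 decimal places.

seg 1 [0°–191.3°] uniform, h=6: full span → s += 6 → s = 6.0000
seg 2 [191.3°–218.1°] dwell: s stays 6.0000
seg 3 [218.1°–246.2°] uniform, h=11: θ=240.1° here. β=22, B=28.1. 11·22/28.1 = 8.6121 → s = 14.6121

14.6121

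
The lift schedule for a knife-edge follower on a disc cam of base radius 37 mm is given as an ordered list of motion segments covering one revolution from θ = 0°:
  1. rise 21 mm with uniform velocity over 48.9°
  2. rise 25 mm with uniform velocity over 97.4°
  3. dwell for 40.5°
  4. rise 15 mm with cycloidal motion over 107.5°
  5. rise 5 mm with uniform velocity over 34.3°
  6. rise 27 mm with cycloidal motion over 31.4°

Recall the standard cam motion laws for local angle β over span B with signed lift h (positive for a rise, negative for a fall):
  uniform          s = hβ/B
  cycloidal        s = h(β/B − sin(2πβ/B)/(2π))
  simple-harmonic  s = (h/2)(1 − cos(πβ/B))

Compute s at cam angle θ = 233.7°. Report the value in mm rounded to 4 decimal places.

seg 1 [0°–48.9°] uniform, h=21: full span → s += 21 → s = 21.0000
seg 2 [48.9°–146.3°] uniform, h=25: full span → s += 25 → s = 46.0000
seg 3 [146.3°–186.8°] dwell: s stays 46.0000
seg 4 [186.8°–294.3°] cycloidal, h=15: θ=233.7° here. β=46.9, B=107.5. 15·(0.4363 − sin(2π·0.4363)/(2π)) = 5.6137 → s = 51.6137

51.6137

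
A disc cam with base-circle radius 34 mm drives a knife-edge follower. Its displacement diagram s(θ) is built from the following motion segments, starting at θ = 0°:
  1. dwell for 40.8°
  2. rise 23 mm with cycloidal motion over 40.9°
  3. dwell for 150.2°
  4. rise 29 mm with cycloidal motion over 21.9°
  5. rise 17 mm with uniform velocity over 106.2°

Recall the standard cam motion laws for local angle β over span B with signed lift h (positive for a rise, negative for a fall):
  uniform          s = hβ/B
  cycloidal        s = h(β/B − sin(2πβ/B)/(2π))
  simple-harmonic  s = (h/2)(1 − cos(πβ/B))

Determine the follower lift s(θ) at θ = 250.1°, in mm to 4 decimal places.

seg 1 [0°–40.8°] dwell: s stays 0.0000
seg 2 [40.8°–81.7°] cycloidal, h=23: full span → s += 23 → s = 23.0000
seg 3 [81.7°–231.9°] dwell: s stays 23.0000
seg 4 [231.9°–253.8°] cycloidal, h=29: θ=250.1° here. β=18.2, B=21.9. 29·(0.8311 − sin(2π·0.8311)/(2π)) = 28.1303 → s = 51.1303

51.1303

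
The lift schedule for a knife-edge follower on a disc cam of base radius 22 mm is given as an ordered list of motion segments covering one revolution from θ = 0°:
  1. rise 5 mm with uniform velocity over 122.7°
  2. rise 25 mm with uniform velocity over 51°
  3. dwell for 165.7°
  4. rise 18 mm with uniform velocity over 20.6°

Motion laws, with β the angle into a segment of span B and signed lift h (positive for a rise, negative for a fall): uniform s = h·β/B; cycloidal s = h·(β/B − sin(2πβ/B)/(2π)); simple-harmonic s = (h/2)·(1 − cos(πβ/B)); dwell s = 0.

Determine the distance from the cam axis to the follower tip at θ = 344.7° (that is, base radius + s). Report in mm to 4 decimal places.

seg 1 [0°–122.7°] uniform, h=5: full span → s += 5 → s = 5.0000
seg 2 [122.7°–173.7°] uniform, h=25: full span → s += 25 → s = 30.0000
seg 3 [173.7°–339.4°] dwell: s stays 30.0000
seg 4 [339.4°–360°] uniform, h=18: θ=344.7° here. β=5.3, B=20.6. 18·5.3/20.6 = 4.6311 → s = 34.6311
radial distance = base radius + s = 22 + 34.6311 = 56.6311

56.6311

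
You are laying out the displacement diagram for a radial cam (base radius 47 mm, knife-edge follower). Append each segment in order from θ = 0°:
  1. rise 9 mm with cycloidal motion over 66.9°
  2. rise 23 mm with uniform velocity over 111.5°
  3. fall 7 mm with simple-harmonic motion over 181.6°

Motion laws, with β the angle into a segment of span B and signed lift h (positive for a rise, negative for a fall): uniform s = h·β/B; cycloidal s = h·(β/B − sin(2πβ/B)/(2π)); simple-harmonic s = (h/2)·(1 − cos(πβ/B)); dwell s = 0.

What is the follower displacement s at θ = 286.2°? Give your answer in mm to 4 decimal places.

seg 1 [0°–66.9°] cycloidal, h=9: full span → s += 9 → s = 9.0000
seg 2 [66.9°–178.4°] uniform, h=23: full span → s += 23 → s = 32.0000
seg 3 [178.4°–360°] simple-harmonic, h=-7: θ=286.2° here. β=107.8, B=181.6. -7/2·(1 − cos(π·0.5936)) = -4.5145 → s = 27.4855

27.4855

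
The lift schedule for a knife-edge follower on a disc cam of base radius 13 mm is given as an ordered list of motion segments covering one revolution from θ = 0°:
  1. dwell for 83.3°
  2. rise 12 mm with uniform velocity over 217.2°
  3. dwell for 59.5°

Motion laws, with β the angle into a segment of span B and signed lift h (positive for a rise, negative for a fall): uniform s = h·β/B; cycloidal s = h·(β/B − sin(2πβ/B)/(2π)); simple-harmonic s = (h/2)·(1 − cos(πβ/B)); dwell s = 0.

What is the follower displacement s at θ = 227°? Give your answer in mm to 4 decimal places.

seg 1 [0°–83.3°] dwell: s stays 0.0000
seg 2 [83.3°–300.5°] uniform, h=12: θ=227° here. β=143.7, B=217.2. 12·143.7/217.2 = 7.9392 → s = 7.9392

7.9392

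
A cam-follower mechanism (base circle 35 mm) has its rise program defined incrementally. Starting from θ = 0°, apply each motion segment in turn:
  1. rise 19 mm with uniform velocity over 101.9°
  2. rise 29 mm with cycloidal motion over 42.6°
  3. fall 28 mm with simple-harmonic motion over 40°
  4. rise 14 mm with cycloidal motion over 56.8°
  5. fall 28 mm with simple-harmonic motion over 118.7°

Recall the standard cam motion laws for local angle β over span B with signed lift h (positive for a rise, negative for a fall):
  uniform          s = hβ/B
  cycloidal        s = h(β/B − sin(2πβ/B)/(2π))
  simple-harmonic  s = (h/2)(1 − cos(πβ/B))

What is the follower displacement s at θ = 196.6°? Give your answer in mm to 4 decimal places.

seg 1 [0°–101.9°] uniform, h=19: full span → s += 19 → s = 19.0000
seg 2 [101.9°–144.5°] cycloidal, h=29: full span → s += 29 → s = 48.0000
seg 3 [144.5°–184.5°] simple-harmonic, h=-28: full span → s += -28 → s = 20.0000
seg 4 [184.5°–241.3°] cycloidal, h=14: θ=196.6° here. β=12.1, B=56.8. 14·(0.2130 − sin(2π·0.2130)/(2π)) = 0.8141 → s = 20.8141

20.8141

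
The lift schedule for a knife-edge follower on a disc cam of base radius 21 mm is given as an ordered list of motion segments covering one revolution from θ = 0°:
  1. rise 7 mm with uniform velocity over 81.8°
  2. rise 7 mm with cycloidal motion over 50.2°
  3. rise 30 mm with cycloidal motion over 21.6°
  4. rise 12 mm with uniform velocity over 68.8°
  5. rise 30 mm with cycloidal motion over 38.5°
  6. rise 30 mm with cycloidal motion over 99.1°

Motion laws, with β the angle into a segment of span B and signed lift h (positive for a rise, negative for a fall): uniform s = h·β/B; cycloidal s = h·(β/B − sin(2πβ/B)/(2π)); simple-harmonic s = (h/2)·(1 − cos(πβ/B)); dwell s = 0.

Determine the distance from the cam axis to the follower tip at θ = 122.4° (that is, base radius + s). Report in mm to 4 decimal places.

seg 1 [0°–81.8°] uniform, h=7: full span → s += 7 → s = 7.0000
seg 2 [81.8°–132°] cycloidal, h=7: θ=122.4° here. β=40.6, B=50.2. 7·(0.8088 − sin(2π·0.8088)/(2π)) = 6.7004 → s = 13.7004
radial distance = base radius + s = 21 + 13.7004 = 34.7004

34.7004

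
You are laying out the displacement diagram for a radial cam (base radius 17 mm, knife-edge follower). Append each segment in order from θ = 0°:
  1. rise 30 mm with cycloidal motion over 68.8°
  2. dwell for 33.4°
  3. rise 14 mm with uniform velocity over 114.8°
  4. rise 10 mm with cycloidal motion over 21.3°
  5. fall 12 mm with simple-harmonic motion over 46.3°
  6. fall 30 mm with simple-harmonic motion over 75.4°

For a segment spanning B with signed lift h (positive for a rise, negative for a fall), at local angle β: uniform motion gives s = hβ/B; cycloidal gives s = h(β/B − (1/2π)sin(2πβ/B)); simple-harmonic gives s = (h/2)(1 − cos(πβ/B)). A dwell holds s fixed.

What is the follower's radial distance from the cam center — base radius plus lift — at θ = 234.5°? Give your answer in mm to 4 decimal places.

seg 1 [0°–68.8°] cycloidal, h=30: full span → s += 30 → s = 30.0000
seg 2 [68.8°–102.2°] dwell: s stays 30.0000
seg 3 [102.2°–217°] uniform, h=14: full span → s += 14 → s = 44.0000
seg 4 [217°–238.3°] cycloidal, h=10: θ=234.5° here. β=17.5, B=21.3. 10·(0.8216 − sin(2π·0.8216)/(2π)) = 9.6492 → s = 53.6492
radial distance = base radius + s = 17 + 53.6492 = 70.6492

70.6492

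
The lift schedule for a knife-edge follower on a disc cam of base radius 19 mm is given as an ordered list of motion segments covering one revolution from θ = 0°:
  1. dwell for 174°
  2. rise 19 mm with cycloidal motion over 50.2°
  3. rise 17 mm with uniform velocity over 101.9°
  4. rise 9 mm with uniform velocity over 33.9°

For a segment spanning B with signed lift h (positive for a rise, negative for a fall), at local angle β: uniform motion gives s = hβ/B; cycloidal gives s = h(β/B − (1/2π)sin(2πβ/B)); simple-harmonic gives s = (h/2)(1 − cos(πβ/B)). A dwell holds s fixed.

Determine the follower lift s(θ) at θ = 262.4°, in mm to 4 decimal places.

seg 1 [0°–174°] dwell: s stays 0.0000
seg 2 [174°–224.2°] cycloidal, h=19: full span → s += 19 → s = 19.0000
seg 3 [224.2°–326.1°] uniform, h=17: θ=262.4° here. β=38.2, B=101.9. 17·38.2/101.9 = 6.3729 → s = 25.3729

25.3729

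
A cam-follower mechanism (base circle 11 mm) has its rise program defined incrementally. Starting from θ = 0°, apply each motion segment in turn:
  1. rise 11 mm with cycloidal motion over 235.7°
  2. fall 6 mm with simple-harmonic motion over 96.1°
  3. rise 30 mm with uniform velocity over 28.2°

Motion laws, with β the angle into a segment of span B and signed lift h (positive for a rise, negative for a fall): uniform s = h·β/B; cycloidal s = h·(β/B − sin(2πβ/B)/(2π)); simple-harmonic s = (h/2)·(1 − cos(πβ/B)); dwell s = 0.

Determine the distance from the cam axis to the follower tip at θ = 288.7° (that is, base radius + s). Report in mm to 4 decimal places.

seg 1 [0°–235.7°] cycloidal, h=11: full span → s += 11 → s = 11.0000
seg 2 [235.7°–331.8°] simple-harmonic, h=-6: θ=288.7° here. β=53, B=96.1. -6/2·(1 − cos(π·0.5515)) = -3.4833 → s = 7.5167
radial distance = base radius + s = 11 + 7.5167 = 18.5167

18.5167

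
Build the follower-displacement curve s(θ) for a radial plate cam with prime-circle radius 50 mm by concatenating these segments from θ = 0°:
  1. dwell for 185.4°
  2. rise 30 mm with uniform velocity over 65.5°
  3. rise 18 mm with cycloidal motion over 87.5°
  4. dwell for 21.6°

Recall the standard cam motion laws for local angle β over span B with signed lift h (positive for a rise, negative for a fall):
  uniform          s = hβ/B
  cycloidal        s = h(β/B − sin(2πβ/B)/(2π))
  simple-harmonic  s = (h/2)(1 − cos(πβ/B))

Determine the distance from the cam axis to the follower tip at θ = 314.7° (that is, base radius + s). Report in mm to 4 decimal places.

seg 1 [0°–185.4°] dwell: s stays 0.0000
seg 2 [185.4°–250.9°] uniform, h=30: full span → s += 30 → s = 30.0000
seg 3 [250.9°–338.4°] cycloidal, h=18: θ=314.7° here. β=63.8, B=87.5. 18·(0.7291 − sin(2π·0.7291)/(2π)) = 15.9648 → s = 45.9648
radial distance = base radius + s = 50 + 45.9648 = 95.9648

95.9648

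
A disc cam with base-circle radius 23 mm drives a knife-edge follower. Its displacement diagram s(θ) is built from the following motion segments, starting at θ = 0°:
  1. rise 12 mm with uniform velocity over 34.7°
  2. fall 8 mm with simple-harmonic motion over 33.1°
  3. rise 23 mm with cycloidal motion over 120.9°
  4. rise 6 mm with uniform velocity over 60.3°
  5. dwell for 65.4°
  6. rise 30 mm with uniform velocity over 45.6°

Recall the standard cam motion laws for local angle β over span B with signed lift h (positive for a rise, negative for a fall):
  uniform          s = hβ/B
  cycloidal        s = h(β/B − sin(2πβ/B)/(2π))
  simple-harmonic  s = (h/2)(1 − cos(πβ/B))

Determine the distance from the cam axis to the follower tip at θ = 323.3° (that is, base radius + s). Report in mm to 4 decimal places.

seg 1 [0°–34.7°] uniform, h=12: full span → s += 12 → s = 12.0000
seg 2 [34.7°–67.8°] simple-harmonic, h=-8: full span → s += -8 → s = 4.0000
seg 3 [67.8°–188.7°] cycloidal, h=23: full span → s += 23 → s = 27.0000
seg 4 [188.7°–249°] uniform, h=6: full span → s += 6 → s = 33.0000
seg 5 [249°–314.4°] dwell: s stays 33.0000
seg 6 [314.4°–360°] uniform, h=30: θ=323.3° here. β=8.9, B=45.6. 30·8.9/45.6 = 5.8553 → s = 38.8553
radial distance = base radius + s = 23 + 38.8553 = 61.8553

61.8553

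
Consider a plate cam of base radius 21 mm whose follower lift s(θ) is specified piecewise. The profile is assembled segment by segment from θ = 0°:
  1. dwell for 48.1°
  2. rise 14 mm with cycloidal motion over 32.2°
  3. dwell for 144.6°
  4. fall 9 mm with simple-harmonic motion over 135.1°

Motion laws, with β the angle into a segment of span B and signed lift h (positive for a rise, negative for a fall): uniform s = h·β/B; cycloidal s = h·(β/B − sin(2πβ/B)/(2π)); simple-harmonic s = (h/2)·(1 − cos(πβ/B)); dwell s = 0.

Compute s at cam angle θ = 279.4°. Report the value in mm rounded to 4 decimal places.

seg 1 [0°–48.1°] dwell: s stays 0.0000
seg 2 [48.1°–80.3°] cycloidal, h=14: full span → s += 14 → s = 14.0000
seg 3 [80.3°–224.9°] dwell: s stays 14.0000
seg 4 [224.9°–360°] simple-harmonic, h=-9: θ=279.4° here. β=54.5, B=135.1. -9/2·(1 − cos(π·0.4034)) = -3.1553 → s = 10.8447

10.8447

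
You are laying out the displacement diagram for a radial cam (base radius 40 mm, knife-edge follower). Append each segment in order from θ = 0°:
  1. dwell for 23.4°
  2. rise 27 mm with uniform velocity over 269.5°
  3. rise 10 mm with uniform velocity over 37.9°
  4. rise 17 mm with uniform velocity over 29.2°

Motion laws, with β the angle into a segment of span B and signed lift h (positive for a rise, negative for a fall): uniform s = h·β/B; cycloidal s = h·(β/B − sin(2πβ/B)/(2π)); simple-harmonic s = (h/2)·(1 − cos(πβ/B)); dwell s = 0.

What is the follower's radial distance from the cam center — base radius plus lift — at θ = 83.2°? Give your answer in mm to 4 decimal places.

seg 1 [0°–23.4°] dwell: s stays 0.0000
seg 2 [23.4°–292.9°] uniform, h=27: θ=83.2° here. β=59.8, B=269.5. 27·59.8/269.5 = 5.9911 → s = 5.9911
radial distance = base radius + s = 40 + 5.9911 = 45.9911

45.9911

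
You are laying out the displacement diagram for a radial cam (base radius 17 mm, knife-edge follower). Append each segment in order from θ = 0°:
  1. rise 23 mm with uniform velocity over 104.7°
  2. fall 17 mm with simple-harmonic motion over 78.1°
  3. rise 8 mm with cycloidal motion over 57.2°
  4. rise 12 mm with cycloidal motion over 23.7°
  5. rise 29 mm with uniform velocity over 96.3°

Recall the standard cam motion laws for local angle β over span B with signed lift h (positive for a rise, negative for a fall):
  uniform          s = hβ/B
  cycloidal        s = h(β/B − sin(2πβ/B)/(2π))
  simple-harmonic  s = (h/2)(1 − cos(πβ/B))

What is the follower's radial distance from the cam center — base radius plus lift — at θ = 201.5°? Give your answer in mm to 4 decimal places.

seg 1 [0°–104.7°] uniform, h=23: full span → s += 23 → s = 23.0000
seg 2 [104.7°–182.8°] simple-harmonic, h=-17: full span → s += -17 → s = 6.0000
seg 3 [182.8°–240°] cycloidal, h=8: θ=201.5° here. β=18.7, B=57.2. 8·(0.3269 − sin(2π·0.3269)/(2π)) = 1.4880 → s = 7.4880
radial distance = base radius + s = 17 + 7.4880 = 24.4880

24.4880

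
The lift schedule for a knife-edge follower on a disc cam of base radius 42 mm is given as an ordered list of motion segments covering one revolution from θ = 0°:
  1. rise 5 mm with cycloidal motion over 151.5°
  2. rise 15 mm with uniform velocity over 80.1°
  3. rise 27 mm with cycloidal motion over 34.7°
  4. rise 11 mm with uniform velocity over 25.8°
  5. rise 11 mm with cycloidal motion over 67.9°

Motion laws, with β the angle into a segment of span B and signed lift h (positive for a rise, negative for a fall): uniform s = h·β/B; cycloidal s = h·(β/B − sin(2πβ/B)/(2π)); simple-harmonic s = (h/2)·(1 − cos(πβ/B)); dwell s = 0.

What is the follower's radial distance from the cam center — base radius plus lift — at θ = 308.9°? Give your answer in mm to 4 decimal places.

seg 1 [0°–151.5°] cycloidal, h=5: full span → s += 5 → s = 5.0000
seg 2 [151.5°–231.6°] uniform, h=15: full span → s += 15 → s = 20.0000
seg 3 [231.6°–266.3°] cycloidal, h=27: full span → s += 27 → s = 47.0000
seg 4 [266.3°–292.1°] uniform, h=11: full span → s += 11 → s = 58.0000
seg 5 [292.1°–360°] cycloidal, h=11: θ=308.9° here. β=16.8, B=67.9. 11·(0.2474 − sin(2π·0.2474)/(2π)) = 0.9712 → s = 58.9712
radial distance = base radius + s = 42 + 58.9712 = 100.9712

100.9712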